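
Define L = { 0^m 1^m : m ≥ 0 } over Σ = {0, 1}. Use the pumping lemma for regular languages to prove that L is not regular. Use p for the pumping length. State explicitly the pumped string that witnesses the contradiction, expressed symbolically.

0^{p+k} 1^p

Assume L is regular. Let p be the pumping length given by the pumping lemma.
Let w = 0^p 1^p ∈ L; note |w| = 2p ≥ p.
The pumping lemma gives a decomposition w = xyz where |xy| ≤ p and |y| ≥ 1.
Because |xy| ≤ p and w begins with p copies of 0, we have y = 0^k with 1 ≤ k ≤ p.
Pump with i = 2: xy^2z = 0^{p+k} 1^p. For this to lie in L we would need p = p+k, which forces k = 0. But k ≥ 1, so xy^2z ∉ L.
This contradicts the pumping lemma, so L is not regular.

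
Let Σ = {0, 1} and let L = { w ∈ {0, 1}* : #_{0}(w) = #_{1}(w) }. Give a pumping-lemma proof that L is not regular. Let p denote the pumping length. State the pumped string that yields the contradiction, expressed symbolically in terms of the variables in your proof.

Toward a contradiction, assume L is regular with pumping length p.
Choose w = 0^p 1^p ∈ L with |w| = 2p ≥ p.
The pumping lemma gives a decomposition w = xyz where |xy| ≤ p and |y| > 0.
Because |xy| ≤ p and w begins with p copies of 0, we have y = 0^k with 1 ≤ k ≤ p.
Pump with i = 2: xy^2z = 0^{p+k} 1^p has p+k occurrences of 0 but only p of 1. Since k ≥ 1 the counts differ, so xy^2z ∉ L.
This contradicts the pumping lemma, so L is not regular.

0^{p+k} 1^p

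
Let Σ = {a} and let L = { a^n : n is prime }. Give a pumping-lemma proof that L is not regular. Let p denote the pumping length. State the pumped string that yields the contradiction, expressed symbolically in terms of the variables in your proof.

a^{q(1+k)}

Assume L is regular. Let p be the pumping length given by the pumping lemma.
Let q be a prime with q ≥ p+2 (infinitely many primes exist), and take w = a^q ∈ L with |w| = q ≥ p.
The pumping lemma gives a decomposition w = xyz where |xy| ≤ p and |y| > 0.
Then y = a^k for some k with 1 ≤ k ≤ p.
Since 1 ≤ k ≤ p, |xz| = q-k. Pump with i = q+1: |xy^{q+1}z| = (q-k)+(q+1)k = q+qk = q(1+k), which is composite (both factors ≥ 2). So xy^{q+1}z = a^{q(1+k)} ∉ L.
This contradicts the pumping lemma, so L is not regular.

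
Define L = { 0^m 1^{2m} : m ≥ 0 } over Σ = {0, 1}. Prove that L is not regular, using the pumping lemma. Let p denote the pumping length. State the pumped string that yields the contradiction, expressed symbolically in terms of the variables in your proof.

0^{p+k} 1^{2p}

Assume L is regular; let p be its pumping constant.
Take w = 0^p 1^{2p}. Then w ∈ L and |w| = 3p ≥ p.
The pumping lemma gives a decomposition w = xyz where |xy| ≤ p and |y| > 0.
Because |xy| ≤ p and w begins with p copies of 0, we have y = 0^k with 1 ≤ k ≤ p.
Pump with i = 2: xy^2z = 0^{p+k} 1^{2p}. For this to lie in L we would need 2p = 2(p+k), which forces k = 0. But k ≥ 1, so xy^2z ∉ L.
Contradiction. Therefore L is not regular.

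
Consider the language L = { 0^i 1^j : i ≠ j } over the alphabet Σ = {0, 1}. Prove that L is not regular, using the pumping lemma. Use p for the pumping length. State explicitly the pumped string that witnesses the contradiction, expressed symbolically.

0^{p+p!} 1^{p+p!}

Suppose for contradiction that L is regular, and let p be the pumping length.
Choose w = 0^p 1^{p+p!}. Since p ≠ p+p!, w ∈ L; and |w| ≥ p.
Write w = xyz as guaranteed by the lemma, with |xy| ≤ p and |y| > 0.
Because |xy| ≤ p and w begins with p copies of 0, we have y = 0^k with 1 ≤ k ≤ p.
Since 1 ≤ k ≤ p, k divides p!; set t = 1 + p!/k. Then xy^t z has p + (p!/k)·k = p + p! copies of 0. Now the 0-count equals the 1-count, so i ≠ j fails. So xy^t z = 0^{p+p!} 1^{p+p!} ∉ L.
Contradiction. Therefore L is not regular.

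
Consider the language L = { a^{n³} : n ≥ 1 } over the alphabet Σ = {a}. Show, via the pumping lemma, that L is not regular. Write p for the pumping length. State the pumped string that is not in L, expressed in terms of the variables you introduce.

Suppose for contradiction that L is regular, and let p be the pumping length.
Take w = a^{p³} ∈ L with |w| = p³ ≥ p.
Write w = xyz as guaranteed by the lemma, with |xy| ≤ p and y is nonempty.
Then y = a^k for some k with 1 ≤ k ≤ p.
Pump with i = 2: xy^2z = a^{p³+k}. Since 1 ≤ k ≤ p, p³ < p³+k ≤ p³+p < p³+3p²+3p+1 = (p+1)³, so p³+k is not a perfect cube. So xy^2z ∉ L.
Contradiction. Therefore L is not regular.

a^{p³+k}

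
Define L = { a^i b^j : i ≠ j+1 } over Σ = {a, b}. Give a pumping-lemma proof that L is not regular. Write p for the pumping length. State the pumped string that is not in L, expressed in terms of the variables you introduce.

a^{p+p!} b^{p+p!-1}

Suppose for contradiction that L is regular, and let p be the pumping length.
Choose w = a^p b^{p+p!-1}. Since p ≠ (p+p!-1)+1 = p+p!, w ∈ L; and |w| ≥ p.
The pumping lemma gives a decomposition w = xyz where |xy| ≤ p and |y| ≥ 1.
The first p characters of w are a's, so xy (and hence y) consists only of a's. Write y = a^k, 1 ≤ k ≤ p.
Since 1 ≤ k ≤ p, k divides p!; set t = 1 + p!/k. Then xy^t z has p + (p!/k)·k = p + p! copies of a. Now the a-count is p+p! and (b-count)+1 = (p+p!-1)+1 = p+p!, so i ≠ j+1 fails. So xy^t z = a^{p+p!} b^{p+p!-1} ∉ L.
This contradicts the pumping lemma, so L is not regular.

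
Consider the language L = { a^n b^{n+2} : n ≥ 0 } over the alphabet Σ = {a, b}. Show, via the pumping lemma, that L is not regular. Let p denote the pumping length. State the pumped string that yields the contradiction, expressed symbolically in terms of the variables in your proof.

Toward a contradiction, assume L is regular with pumping length p.
Choose w = a^p b^{p+2}, which is in L with |w| = 2p+2 ≥ p.
The pumping lemma gives a decomposition w = xyz where |xy| ≤ p and |y| > 0.
Since the first p symbols of w are all a's and |xy| ≤ p, y lies entirely in the leading a-block: y = a^k for some k with 1 ≤ k ≤ p.
Pump with i = 2: xy^2z = a^{p+k} b^{p+2}. For this to lie in L we would need p+2 = (p+k)+2, which forces k = 0. But k ≥ 1, so xy^2z ∉ L.
This contradicts the pumping lemma, so L is not regular.

a^{p+k} b^{p+2}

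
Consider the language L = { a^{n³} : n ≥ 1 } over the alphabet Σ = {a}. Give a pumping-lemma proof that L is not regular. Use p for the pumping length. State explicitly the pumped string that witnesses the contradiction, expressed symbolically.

Assume L is regular. Let p be the pumping length given by the pumping lemma.
Take w = a^{p³} ∈ L with |w| = p³ ≥ p.
By the pumping lemma, w = xyz with |xy| ≤ p and |y| ≥ 1.
Then y = a^k for some k with 1 ≤ k ≤ p.
Pump with i = 2: xy^2z = a^{p³+k}. Since 1 ≤ k ≤ p, p³ < p³+k ≤ p³+p < p³+3p²+3p+1 = (p+1)³, so p³+k is not a perfect cube. So xy^2z ∉ L.
Contradiction. Therefore L is not regular.

a^{p³+k}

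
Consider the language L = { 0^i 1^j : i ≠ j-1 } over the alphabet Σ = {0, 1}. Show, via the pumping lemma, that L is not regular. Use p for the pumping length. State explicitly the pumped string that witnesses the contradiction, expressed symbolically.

Toward a contradiction, assume L is regular with pumping length p.
Choose w = 0^p 1^{p+p!+1}. Since p ≠ (p+p!+1)-1 = p+p!, w ∈ L; and |w| ≥ p.
The pumping lemma gives a decomposition w = xyz where |xy| ≤ p and |y| ≥ 1.
Since the first p symbols of w are all 0's and |xy| ≤ p, y lies entirely in the leading 0-block: y = 0^k for some k with 1 ≤ k ≤ p.
Since 1 ≤ k ≤ p, k divides p!; set t = 1 + p!/k. Then xy^t z has p + (p!/k)·k = p + p! copies of 0. Now the 0-count is p+p! and (1-count)-1 = (p+p!+1)-1 = p+p!, so i ≠ j-1 fails. So xy^t z = 0^{p+p!} 1^{p+p!+1} ∉ L.
This is a contradiction; hence L is not regular.

0^{p+p!} 1^{p+p!+1}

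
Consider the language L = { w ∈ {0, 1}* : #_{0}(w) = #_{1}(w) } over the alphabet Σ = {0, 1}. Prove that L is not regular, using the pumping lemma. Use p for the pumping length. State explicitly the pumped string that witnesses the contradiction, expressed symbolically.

Toward a contradiction, assume L is regular with pumping length p.
Choose w = 0^p 1^p ∈ L with |w| = 2p ≥ p.
The pumping lemma gives a decomposition w = xyz where |xy| ≤ p and y is nonempty.
Since the first p symbols of w are all 0's and |xy| ≤ p, y lies entirely in the leading 0-block: y = 0^k for some k with 1 ≤ k ≤ p.
Pump with i = 2: xy^2z = 0^{p+k} 1^p has p+k occurrences of 0 but only p of 1. Since k ≥ 1 the counts differ, so xy^2z ∉ L.
Contradiction. Therefore L is not regular.

0^{p+k} 1^p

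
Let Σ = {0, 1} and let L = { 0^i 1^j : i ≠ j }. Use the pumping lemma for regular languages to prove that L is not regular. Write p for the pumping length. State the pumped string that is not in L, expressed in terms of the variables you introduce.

Toward a contradiction, assume L is regular with pumping length p.
Choose w = 0^p 1^{p+p!}. Since p ≠ p+p!, w ∈ L; and |w| ≥ p.
Write w = xyz as guaranteed by the lemma, with |xy| ≤ p and |y| > 0.
The first p characters of w are 0's, so xy (and hence y) consists only of 0's. Write y = 0^k, 1 ≤ k ≤ p.
Since 1 ≤ k ≤ p, k divides p!; set t = 1 + p!/k. Then xy^t z has p + (p!/k)·k = p + p! copies of 0. Now the 0-count equals the 1-count, so i ≠ j fails. So xy^t z = 0^{p+p!} 1^{p+p!} ∉ L.
This contradicts the pumping lemma, so L is not regular.

0^{p+p!} 1^{p+p!}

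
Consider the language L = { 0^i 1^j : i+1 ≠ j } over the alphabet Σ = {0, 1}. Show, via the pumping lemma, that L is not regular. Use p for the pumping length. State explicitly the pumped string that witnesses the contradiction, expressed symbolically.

0^{p+p!} 1^{p+p!+1}

Suppose for contradiction that L is regular, and let p be the pumping length.
Choose w = 0^p 1^{p+p!+1}. Since p ≠ (p+p!+1)-1 = p+p!, w ∈ L; and |w| ≥ p.
By the pumping lemma, w = xyz with |xy| ≤ p and y is nonempty.
Because |xy| ≤ p and w begins with p copies of 0, we have y = 0^k with 1 ≤ k ≤ p.
Since 1 ≤ k ≤ p, k divides p!; set t = 1 + p!/k. Then xy^t z has p + (p!/k)·k = p + p! copies of 0. Now the 0-count is p+p! and (1-count)-1 = (p+p!+1)-1 = p+p!, so i+1 ≠ j fails. So xy^t z = 0^{p+p!} 1^{p+p!+1} ∉ L.
Contradiction. Therefore L is not regular.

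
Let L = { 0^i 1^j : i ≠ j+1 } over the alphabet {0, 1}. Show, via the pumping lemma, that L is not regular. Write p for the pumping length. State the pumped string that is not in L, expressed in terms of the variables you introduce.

0^{p+p!} 1^{p+p!-1}

Assume L is regular. Let p be the pumping length given by the pumping lemma.
Choose w = 0^p 1^{p+p!-1}. Since p ≠ (p+p!-1)+1 = p+p!, w ∈ L; and |w| ≥ p.
The pumping lemma gives a decomposition w = xyz where |xy| ≤ p and |y| ≥ 1.
Since the first p symbols of w are all 0's and |xy| ≤ p, y lies entirely in the leading 0-block: y = 0^k for some k with 1 ≤ k ≤ p.
Since 1 ≤ k ≤ p, k divides p!; set t = 1 + p!/k. Then xy^t z has p + (p!/k)·k = p + p! copies of 0. Now the 0-count is p+p! and (1-count)+1 = (p+p!-1)+1 = p+p!, so i ≠ j+1 fails. So xy^t z = 0^{p+p!} 1^{p+p!-1} ∉ L.
This is a contradiction; hence L is not regular.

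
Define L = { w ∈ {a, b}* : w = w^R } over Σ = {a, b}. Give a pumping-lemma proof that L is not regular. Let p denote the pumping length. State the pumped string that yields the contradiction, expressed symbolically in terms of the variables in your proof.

Suppose for contradiction that L is regular, and let p be the pumping length.
Take w = a^p b a^p, a palindrome of length 2p+1 ≥ p.
By the pumping lemma, w = xyz with |xy| ≤ p and y is nonempty.
Since the first p symbols of w are all a's and |xy| ≤ p, y lies entirely in the leading a-block: y = a^k for some k with 1 ≤ k ≤ p.
Pump with i = 2: xy^2z = a^{p+k} b a^p. Its reverse is a^p b a^{p+k}, which differs from xy^2z since k ≥ 1. So xy^2z is not a palindrome and xy^2z ∉ L.
This is a contradiction; hence L is not regular.

a^{p+k} b a^p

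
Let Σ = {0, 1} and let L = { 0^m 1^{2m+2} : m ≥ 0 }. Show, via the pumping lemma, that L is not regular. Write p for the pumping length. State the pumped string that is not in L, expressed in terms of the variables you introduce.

Toward a contradiction, assume L is regular with pumping length p.
Choose w = 0^p 1^{2p+2}, which is in L with |w| = 3p+2 ≥ p.
The pumping lemma gives a decomposition w = xyz where |xy| ≤ p and |y| ≥ 1.
The first p characters of w are 0's, so xy (and hence y) consists only of 0's. Write y = 0^k, 1 ≤ k ≤ p.
Pump with i = 2: xy^2z = 0^{p+k} 1^{2p+2}. For this to lie in L we would need 2p+2 = 2(p+k)+2, which forces k = 0. But k ≥ 1, so xy^2z ∉ L.
Contradiction. Therefore L is not regular.

0^{p+k} 1^{2p+2}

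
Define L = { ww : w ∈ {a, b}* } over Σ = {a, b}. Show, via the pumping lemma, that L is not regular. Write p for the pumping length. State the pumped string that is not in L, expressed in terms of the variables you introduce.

Assume L is regular; let p be its pumping constant.
Take w = a^p b^p a^p b^p = uu where u = a^pb^p; then w ∈ L and |w| = 4p ≥ p.
The pumping lemma gives a decomposition w = xyz where |xy| ≤ p and y is nonempty.
Since the first p symbols of w are all a's and |xy| ≤ p, y lies entirely in the leading a-block: y = a^k for some k with 1 ≤ k ≤ p.
Pump with i = 2: xy^2z = a^{p+k} b^p a^p b^p, of length 4p+k. Suppose this equals vv. The string starts with a and ends with b, so v does too; thus the boundary between the two copies of v is a b→a transition. There is exactly one such transition, at position 2p+k, so |v| = 2p+k and |vv| = 4p+2k ≠ 4p+k since k ≥ 1. So xy^2z ∉ L.
Contradiction. Therefore L is not regular.

a^{p+k} b^p a^p b^p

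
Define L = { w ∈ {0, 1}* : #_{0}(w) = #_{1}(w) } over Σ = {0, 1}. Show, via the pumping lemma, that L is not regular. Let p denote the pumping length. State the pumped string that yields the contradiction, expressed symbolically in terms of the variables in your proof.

0^{p+k} 1^p

Toward a contradiction, assume L is regular with pumping length p.
Choose w = 0^p 1^p ∈ L with |w| = 2p ≥ p.
The pumping lemma gives a decomposition w = xyz where |xy| ≤ p and |y| ≥ 1.
Because |xy| ≤ p and w begins with p copies of 0, we have y = 0^k with 1 ≤ k ≤ p.
Pump with i = 2: xy^2z = 0^{p+k} 1^p has p+k occurrences of 0 but only p of 1. Since k ≥ 1 the counts differ, so xy^2z ∉ L.
Contradiction. Therefore L is not regular.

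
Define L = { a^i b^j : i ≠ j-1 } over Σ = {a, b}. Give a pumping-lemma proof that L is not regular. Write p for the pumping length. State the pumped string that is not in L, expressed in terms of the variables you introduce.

a^{p+p!} b^{p+p!+1}

Assume L is regular. Let p be the pumping length given by the pumping lemma.
Choose w = a^p b^{p+p!+1}. Since p ≠ (p+p!+1)-1 = p+p!, w ∈ L; and |w| ≥ p.
The pumping lemma gives a decomposition w = xyz where |xy| ≤ p and |y| > 0.
The first p characters of w are a's, so xy (and hence y) consists only of a's. Write y = a^k, 1 ≤ k ≤ p.
Since 1 ≤ k ≤ p, k divides p!; set t = 1 + p!/k. Then xy^t z has p + (p!/k)·k = p + p! copies of a. Now the a-count is p+p! and (b-count)-1 = (p+p!+1)-1 = p+p!, so i ≠ j-1 fails. So xy^t z = a^{p+p!} b^{p+p!+1} ∉ L.
This contradicts the pumping lemma, so L is not regular.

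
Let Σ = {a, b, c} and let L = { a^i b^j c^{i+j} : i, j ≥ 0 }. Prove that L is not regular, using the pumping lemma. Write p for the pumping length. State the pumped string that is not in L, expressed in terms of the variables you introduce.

a^{p+k} b^p c^{2p}

Toward a contradiction, assume L is regular with pumping length p.
Take w = a^p b^p c^{2p} ∈ L (with i=j=p, i+j=2p), |w| = 4p ≥ p.
Write w = xyz as guaranteed by the lemma, with |xy| ≤ p and y is nonempty.
Because |xy| ≤ p and w begins with p copies of a, we have y = a^k with 1 ≤ k ≤ p.
Consider xy^2z = a^{p+k} b^p c^{2p}. Now the a- and b-counts sum to 2p+k, but the c-count is 2p ≠ 2p+k. So xy^2z ∉ L.
This contradicts the pumping lemma, so L is not regular.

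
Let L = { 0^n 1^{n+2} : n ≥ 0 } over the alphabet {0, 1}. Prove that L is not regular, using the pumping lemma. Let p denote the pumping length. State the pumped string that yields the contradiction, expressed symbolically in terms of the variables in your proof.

0^{p+k} 1^{p+2}

Toward a contradiction, assume L is regular with pumping length p.
Take w = 0^p 1^{p+2}. Then w ∈ L and |w| = 2p+2 ≥ p.
Write w = xyz as guaranteed by the lemma, with |xy| ≤ p and |y| ≥ 1.
Since the first p symbols of w are all 0's and |xy| ≤ p, y lies entirely in the leading 0-block: y = 0^k for some k with 1 ≤ k ≤ p.
Pump with i = 2: xy^2z = 0^{p+k} 1^{p+2}. For this to lie in L we would need p+2 = (p+k)+2, which forces k = 0. But k ≥ 1, so xy^2z ∉ L.
This is a contradiction; hence L is not regular.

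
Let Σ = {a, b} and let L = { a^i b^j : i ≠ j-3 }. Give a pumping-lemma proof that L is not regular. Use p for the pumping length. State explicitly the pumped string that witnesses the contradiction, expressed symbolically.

a^{p+p!} b^{p+p!+3}

Assume L is regular. Let p be the pumping length given by the pumping lemma.
Choose w = a^p b^{p+p!+3}. Since p ≠ (p+p!+3)-3 = p+p!, w ∈ L; and |w| ≥ p.
Write w = xyz as guaranteed by the lemma, with |xy| ≤ p and |y| > 0.
Since the first p symbols of w are all a's and |xy| ≤ p, y lies entirely in the leading a-block: y = a^k for some k with 1 ≤ k ≤ p.
Since 1 ≤ k ≤ p, k divides p!; set t = 1 + p!/k. Then xy^t z has p + (p!/k)·k = p + p! copies of a. Now the a-count is p+p! and (b-count)-3 = (p+p!+3)-3 = p+p!, so i ≠ j-3 fails. So xy^t z = a^{p+p!} b^{p+p!+3} ∉ L.
Contradiction. Therefore L is not regular.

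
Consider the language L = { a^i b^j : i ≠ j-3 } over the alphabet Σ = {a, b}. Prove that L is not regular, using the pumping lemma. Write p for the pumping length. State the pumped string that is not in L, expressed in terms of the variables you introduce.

Toward a contradiction, assume L is regular with pumping length p.
Choose w = a^p b^{p+p!+3}. Since p ≠ (p+p!+3)-3 = p+p!, w ∈ L; and |w| ≥ p.
By the pumping lemma, w = xyz with |xy| ≤ p and |y| > 0.
The first p characters of w are a's, so xy (and hence y) consists only of a's. Write y = a^k, 1 ≤ k ≤ p.
Since 1 ≤ k ≤ p, k divides p!; set t = 1 + p!/k. Then xy^t z has p + (p!/k)·k = p + p! copies of a. Now the a-count is p+p! and (b-count)-3 = (p+p!+3)-3 = p+p!, so i ≠ j-3 fails. So xy^t z = a^{p+p!} b^{p+p!+3} ∉ L.
This contradicts the pumping lemma, so L is not regular.

a^{p+p!} b^{p+p!+3}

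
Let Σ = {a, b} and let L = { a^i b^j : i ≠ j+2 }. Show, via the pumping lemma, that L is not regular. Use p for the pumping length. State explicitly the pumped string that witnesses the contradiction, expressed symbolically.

a^{p+p!} b^{p+p!-2}

Suppose for contradiction that L is regular, and let p be the pumping length.
Choose w = a^p b^{p+p!-2}. Since p ≠ (p+p!-2)+2 = p+p!, w ∈ L; and |w| ≥ p.
Write w = xyz as guaranteed by the lemma, with |xy| ≤ p and |y| ≥ 1.
Because |xy| ≤ p and w begins with p copies of a, we have y = a^k with 1 ≤ k ≤ p.
Since 1 ≤ k ≤ p, k divides p!; set t = 1 + p!/k. Then xy^t z has p + (p!/k)·k = p + p! copies of a. Now the a-count is p+p! and (b-count)+2 = (p+p!-2)+2 = p+p!, so i ≠ j+2 fails. So xy^t z = a^{p+p!} b^{p+p!-2} ∉ L.
This contradicts the pumping lemma, so L is not regular.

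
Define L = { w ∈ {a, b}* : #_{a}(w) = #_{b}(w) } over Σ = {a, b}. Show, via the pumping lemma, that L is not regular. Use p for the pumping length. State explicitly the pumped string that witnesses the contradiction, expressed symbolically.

Suppose for contradiction that L is regular, and let p be the pumping length.
Choose w = a^p b^p ∈ L with |w| = 2p ≥ p.
The pumping lemma gives a decomposition w = xyz where |xy| ≤ p and y is nonempty.
The first p characters of w are a's, so xy (and hence y) consists only of a's. Write y = a^k, 1 ≤ k ≤ p.
Pump with i = 2: xy^2z = a^{p+k} b^p has p+k occurrences of a but only p of b. Since k ≥ 1 the counts differ, so xy^2z ∉ L.
Contradiction. Therefore L is not regular.

a^{p+k} b^p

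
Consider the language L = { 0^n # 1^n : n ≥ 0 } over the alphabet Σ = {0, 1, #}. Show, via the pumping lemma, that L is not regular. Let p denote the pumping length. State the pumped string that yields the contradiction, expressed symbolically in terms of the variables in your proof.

Toward a contradiction, assume L is regular with pumping length p.
Take w = 0^p # 1^p ∈ L with |w| = 2p+1 ≥ p.
The pumping lemma gives a decomposition w = xyz where |xy| ≤ p and |y| > 0.
Since the first p symbols of w are all 0's and |xy| ≤ p, y lies entirely in the leading 0-block: y = 0^k for some k with 1 ≤ k ≤ p.
Pump with i = 2: xy^2z = 0^{p+k} # 1^p, which would require p+k = p. But k ≥ 1, so xy^2z ∉ L.
This is a contradiction; hence L is not regular.

0^{p+k} # 1^p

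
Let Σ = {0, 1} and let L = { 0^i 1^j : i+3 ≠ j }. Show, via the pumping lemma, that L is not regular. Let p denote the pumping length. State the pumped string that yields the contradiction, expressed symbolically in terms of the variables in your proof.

0^{p+p!} 1^{p+p!+3}

Assume L is regular; let p be its pumping constant.
Choose w = 0^p 1^{p+p!+3}. Since p ≠ (p+p!+3)-3 = p+p!, w ∈ L; and |w| ≥ p.
By the pumping lemma, w = xyz with |xy| ≤ p and |y| > 0.
Because |xy| ≤ p and w begins with p copies of 0, we have y = 0^k with 1 ≤ k ≤ p.
Since 1 ≤ k ≤ p, k divides p!; set t = 1 + p!/k. Then xy^t z has p + (p!/k)·k = p + p! copies of 0. Now the 0-count is p+p! and (1-count)-3 = (p+p!+3)-3 = p+p!, so i+3 ≠ j fails. So xy^t z = 0^{p+p!} 1^{p+p!+3} ∉ L.
This is a contradiction; hence L is not regular.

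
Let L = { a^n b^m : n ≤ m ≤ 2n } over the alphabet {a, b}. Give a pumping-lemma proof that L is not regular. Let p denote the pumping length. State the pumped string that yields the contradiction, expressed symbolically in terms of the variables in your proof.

a^{p+k} b^p

Suppose for contradiction that L is regular, and let p be the pumping length.
Take w = a^p b^p ∈ L (since p ≤ p ≤ 2p), with |w| = 2p ≥ p.
The pumping lemma gives a decomposition w = xyz where |xy| ≤ p and |y| ≥ 1.
Because |xy| ≤ p and w begins with p copies of a, we have y = a^k with 1 ≤ k ≤ p.
Pump with i = 2: xy^2z = a^{p+k} b^p. Now n = p+k > p = m, so the condition n ≤ m fails. Thus xy^2z ∉ L.
This is a contradiction; hence L is not regular.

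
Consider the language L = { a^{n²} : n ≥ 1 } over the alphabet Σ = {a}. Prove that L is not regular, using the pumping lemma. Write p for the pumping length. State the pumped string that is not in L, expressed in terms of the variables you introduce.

a^{p²+k}

Suppose for contradiction that L is regular, and let p be the pumping length.
Take w = a^{p²} ∈ L with |w| = p² ≥ p.
By the pumping lemma, w = xyz with |xy| ≤ p and y is nonempty.
Then y = a^k for some k with 1 ≤ k ≤ p.
Pump with i = 2: xy^2z = a^{p²+k}. Since 1 ≤ k ≤ p, p² < p²+k ≤ p²+p < (p+1)², so p²+k lies strictly between consecutive squares and is not a perfect square. So xy^2z ∉ L.
Contradiction. Therefore L is not regular.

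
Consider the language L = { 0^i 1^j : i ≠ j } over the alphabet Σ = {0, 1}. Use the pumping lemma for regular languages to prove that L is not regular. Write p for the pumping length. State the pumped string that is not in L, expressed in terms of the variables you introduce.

Suppose for contradiction that L is regular, and let p be the pumping length.
Choose w = 0^p 1^{p+p!}. Since p ≠ p+p!, w ∈ L; and |w| ≥ p.
The pumping lemma gives a decomposition w = xyz where |xy| ≤ p and y is nonempty.
The first p characters of w are 0's, so xy (and hence y) consists only of 0's. Write y = 0^k, 1 ≤ k ≤ p.
Since 1 ≤ k ≤ p, k divides p!; set t = 1 + p!/k. Then xy^t z has p + (p!/k)·k = p + p! copies of 0. Now the 0-count equals the 1-count, so i ≠ j fails. So xy^t z = 0^{p+p!} 1^{p+p!} ∉ L.
Contradiction. Therefore L is not regular.

0^{p+p!} 1^{p+p!}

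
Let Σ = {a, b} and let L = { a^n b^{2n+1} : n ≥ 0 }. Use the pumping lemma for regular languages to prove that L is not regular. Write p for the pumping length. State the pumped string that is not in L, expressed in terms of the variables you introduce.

a^{p+k} b^{2p+1}

Assume L is regular. Let p be the pumping length given by the pumping lemma.
Let w = a^p b^{2p+1} ∈ L; note |w| = 3p+1 ≥ p.
The pumping lemma gives a decomposition w = xyz where |xy| ≤ p and |y| > 0.
The first p characters of w are a's, so xy (and hence y) consists only of a's. Write y = a^k, 1 ≤ k ≤ p.
Pump with i = 2: xy^2z = a^{p+k} b^{2p+1}. For this to lie in L we would need 2p+1 = 2(p+k)+1, which forces k = 0. But k ≥ 1, so xy^2z ∉ L.
Contradiction. Therefore L is not regular.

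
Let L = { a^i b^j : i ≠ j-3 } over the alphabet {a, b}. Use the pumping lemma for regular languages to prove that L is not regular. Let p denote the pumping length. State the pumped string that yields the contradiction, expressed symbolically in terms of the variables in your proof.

a^{p+p!} b^{p+p!+3}

Suppose for contradiction that L is regular, and let p be the pumping length.
Choose w = a^p b^{p+p!+3}. Since p ≠ (p+p!+3)-3 = p+p!, w ∈ L; and |w| ≥ p.
The pumping lemma gives a decomposition w = xyz where |xy| ≤ p and |y| ≥ 1.
The first p characters of w are a's, so xy (and hence y) consists only of a's. Write y = a^k, 1 ≤ k ≤ p.
Since 1 ≤ k ≤ p, k divides p!; set t = 1 + p!/k. Then xy^t z has p + (p!/k)·k = p + p! copies of a. Now the a-count is p+p! and (b-count)-3 = (p+p!+3)-3 = p+p!, so i ≠ j-3 fails. So xy^t z = a^{p+p!} b^{p+p!+3} ∉ L.
This is a contradiction; hence L is not regular.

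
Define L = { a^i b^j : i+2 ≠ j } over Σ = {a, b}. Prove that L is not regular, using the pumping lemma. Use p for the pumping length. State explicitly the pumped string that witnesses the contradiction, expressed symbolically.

Assume L is regular; let p be its pumping constant.
Choose w = a^p b^{p+p!+2}. Since p ≠ (p+p!+2)-2 = p+p!, w ∈ L; and |w| ≥ p.
By the pumping lemma, w = xyz with |xy| ≤ p and |y| ≥ 1.
Since the first p symbols of w are all a's and |xy| ≤ p, y lies entirely in the leading a-block: y = a^k for some k with 1 ≤ k ≤ p.
Since 1 ≤ k ≤ p, k divides p!; set t = 1 + p!/k. Then xy^t z has p + (p!/k)·k = p + p! copies of a. Now the a-count is p+p! and (b-count)-2 = (p+p!+2)-2 = p+p!, so i+2 ≠ j fails. So xy^t z = a^{p+p!} b^{p+p!+2} ∉ L.
Contradiction. Therefore L is not regular.

a^{p+p!} b^{p+p!+2}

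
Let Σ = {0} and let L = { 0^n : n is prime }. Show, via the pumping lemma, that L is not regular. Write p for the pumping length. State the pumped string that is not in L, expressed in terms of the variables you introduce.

Assume L is regular. Let p be the pumping length given by the pumping lemma.
Let q be a prime with q ≥ p+2 (infinitely many primes exist), and take w = 0^q ∈ L with |w| = q ≥ p.
The pumping lemma gives a decomposition w = xyz where |xy| ≤ p and y is nonempty.
Then y = 0^k for some k with 1 ≤ k ≤ p.
Since 1 ≤ k ≤ p, |xz| = q-k. Pump with i = q+1: |xy^{q+1}z| = (q-k)+(q+1)k = q+qk = q(1+k), which is composite (both factors ≥ 2). So xy^{q+1}z = 0^{q(1+k)} ∉ L.
This contradicts the pumping lemma, so L is not regular.

0^{q(1+k)}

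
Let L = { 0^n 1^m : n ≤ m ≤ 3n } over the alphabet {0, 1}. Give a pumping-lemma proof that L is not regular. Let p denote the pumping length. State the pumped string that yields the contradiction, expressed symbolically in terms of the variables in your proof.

0^{p+k} 1^p

Suppose for contradiction that L is regular, and let p be the pumping length.
Take w = 0^p 1^p ∈ L (since p ≤ p ≤ 3p), with |w| = 2p ≥ p.
The pumping lemma gives a decomposition w = xyz where |xy| ≤ p and y is nonempty.
Since the first p symbols of w are all 0's and |xy| ≤ p, y lies entirely in the leading 0-block: y = 0^k for some k with 1 ≤ k ≤ p.
Pump with i = 2: xy^2z = 0^{p+k} 1^p. Now n = p+k > p = m, so the condition n ≤ m fails. Thus xy^2z ∉ L.
Contradiction. Therefore L is not regular.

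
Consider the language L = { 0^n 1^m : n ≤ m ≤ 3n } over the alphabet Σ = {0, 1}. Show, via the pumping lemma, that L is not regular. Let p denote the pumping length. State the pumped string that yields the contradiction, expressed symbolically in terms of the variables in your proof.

0^{p+k} 1^p

Toward a contradiction, assume L is regular with pumping length p.
Take w = 0^p 1^p ∈ L (since p ≤ p ≤ 3p), with |w| = 2p ≥ p.
By the pumping lemma, w = xyz with |xy| ≤ p and |y| > 0.
Because |xy| ≤ p and w begins with p copies of 0, we have y = 0^k with 1 ≤ k ≤ p.
Pump with i = 2: xy^2z = 0^{p+k} 1^p. Now n = p+k > p = m, so the condition n ≤ m fails. Thus xy^2z ∉ L.
This contradicts the pumping lemma, so L is not regular.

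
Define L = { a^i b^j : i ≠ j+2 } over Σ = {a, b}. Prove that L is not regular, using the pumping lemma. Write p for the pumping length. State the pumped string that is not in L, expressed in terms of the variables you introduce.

Suppose for contradiction that L is regular, and let p be the pumping length.
Choose w = a^p b^{p+p!-2}. Since p ≠ (p+p!-2)+2 = p+p!, w ∈ L; and |w| ≥ p.
The pumping lemma gives a decomposition w = xyz where |xy| ≤ p and |y| ≥ 1.
The first p characters of w are a's, so xy (and hence y) consists only of a's. Write y = a^k, 1 ≤ k ≤ p.
Since 1 ≤ k ≤ p, k divides p!; set t = 1 + p!/k. Then xy^t z has p + (p!/k)·k = p + p! copies of a. Now the a-count is p+p! and (b-count)+2 = (p+p!-2)+2 = p+p!, so i ≠ j+2 fails. So xy^t z = a^{p+p!} b^{p+p!-2} ∉ L.
Contradiction. Therefore L is not regular.

a^{p+p!} b^{p+p!-2}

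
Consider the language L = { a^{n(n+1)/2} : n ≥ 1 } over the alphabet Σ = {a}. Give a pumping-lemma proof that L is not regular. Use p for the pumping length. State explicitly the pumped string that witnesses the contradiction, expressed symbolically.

a^{p(p+1)/2+k}

Suppose for contradiction that L is regular, and let p be the pumping length.
Take w = a^{p(p+1)/2} ∈ L with |w| = p(p+1)/2 ≥ p.
Write w = xyz as guaranteed by the lemma, with |xy| ≤ p and y is nonempty.
Then y = a^k for some k with 1 ≤ k ≤ p.
Pump with i = 2: xy^2z = a^{p(p+1)/2+k}. Since 1 ≤ k ≤ p, p(p+1)/2 < p(p+1)/2+k ≤ p(p+1)/2+p < (p+1)(p+2)/2, so p(p+1)/2+k is strictly between consecutive triangular numbers. So xy^2z ∉ L.
This is a contradiction; hence L is not regular.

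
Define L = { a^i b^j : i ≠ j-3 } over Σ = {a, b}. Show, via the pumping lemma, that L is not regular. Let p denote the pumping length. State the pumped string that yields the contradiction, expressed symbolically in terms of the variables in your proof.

a^{p+p!} b^{p+p!+3}

Assume L is regular; let p be its pumping constant.
Choose w = a^p b^{p+p!+3}. Since p ≠ (p+p!+3)-3 = p+p!, w ∈ L; and |w| ≥ p.
By the pumping lemma, w = xyz with |xy| ≤ p and |y| > 0.
The first p characters of w are a's, so xy (and hence y) consists only of a's. Write y = a^k, 1 ≤ k ≤ p.
Since 1 ≤ k ≤ p, k divides p!; set t = 1 + p!/k. Then xy^t z has p + (p!/k)·k = p + p! copies of a. Now the a-count is p+p! and (b-count)-3 = (p+p!+3)-3 = p+p!, so i ≠ j-3 fails. So xy^t z = a^{p+p!} b^{p+p!+3} ∉ L.
This contradicts the pumping lemma, so L is not regular.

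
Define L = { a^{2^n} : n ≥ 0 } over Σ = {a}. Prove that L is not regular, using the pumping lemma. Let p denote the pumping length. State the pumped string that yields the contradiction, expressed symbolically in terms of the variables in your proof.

a^{2^p+k}

Suppose for contradiction that L is regular, and let p be the pumping length.
Take w = a^{2^p} ∈ L with |w| = 2^p ≥ p.
By the pumping lemma, w = xyz with |xy| ≤ p and y is nonempty.
Then y = a^k for some k with 1 ≤ k ≤ p.
Pump with i = 2: xy^2z = a^{2^p+k}. Since 1 ≤ k ≤ p < 2^p, we have 2^p < 2^p+k < 2^{p+1}, so 2^p+k is not a power of 2. So xy^2z ∉ L.
This contradicts the pumping lemma, so L is not regular.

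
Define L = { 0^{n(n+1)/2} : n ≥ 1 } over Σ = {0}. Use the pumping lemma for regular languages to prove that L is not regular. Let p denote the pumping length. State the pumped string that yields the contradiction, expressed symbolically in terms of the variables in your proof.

Toward a contradiction, assume L is regular with pumping length p.
Take w = 0^{p(p+1)/2} ∈ L with |w| = p(p+1)/2 ≥ p.
Write w = xyz as guaranteed by the lemma, with |xy| ≤ p and y is nonempty.
Then y = 0^k for some k with 1 ≤ k ≤ p.
Pump with i = 2: xy^2z = 0^{p(p+1)/2+k}. Since 1 ≤ k ≤ p, p(p+1)/2 < p(p+1)/2+k ≤ p(p+1)/2+p < (p+1)(p+2)/2, so p(p+1)/2+k is strictly between consecutive triangular numbers. So xy^2z ∉ L.
Contradiction. Therefore L is not regular.

0^{p(p+1)/2+k}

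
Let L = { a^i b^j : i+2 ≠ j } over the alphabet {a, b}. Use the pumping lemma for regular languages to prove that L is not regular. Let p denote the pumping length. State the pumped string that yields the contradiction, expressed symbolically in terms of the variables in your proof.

Assume L is regular; let p be its pumping constant.
Choose w = a^p b^{p+p!+2}. Since p ≠ (p+p!+2)-2 = p+p!, w ∈ L; and |w| ≥ p.
The pumping lemma gives a decomposition w = xyz where |xy| ≤ p and y is nonempty.
Since the first p symbols of w are all a's and |xy| ≤ p, y lies entirely in the leading a-block: y = a^k for some k with 1 ≤ k ≤ p.
Since 1 ≤ k ≤ p, k divides p!; set t = 1 + p!/k. Then xy^t z has p + (p!/k)·k = p + p! copies of a. Now the a-count is p+p! and (b-count)-2 = (p+p!+2)-2 = p+p!, so i+2 ≠ j fails. So xy^t z = a^{p+p!} b^{p+p!+2} ∉ L.
Contradiction. Therefore L is not regular.

a^{p+p!} b^{p+p!+2}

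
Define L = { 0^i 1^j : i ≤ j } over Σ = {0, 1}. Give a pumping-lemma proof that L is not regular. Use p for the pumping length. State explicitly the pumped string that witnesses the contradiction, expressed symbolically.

0^{p+k} 1^p

Assume L is regular. Let p be the pumping length given by the pumping lemma.
Choose w = 0^p 1^p ∈ L, with |w| = 2p ≥ p.
The pumping lemma gives a decomposition w = xyz where |xy| ≤ p and |y| > 0.
Since the first p symbols of w are all 0's and |xy| ≤ p, y lies entirely in the leading 0-block: y = 0^k for some k with 1 ≤ k ≤ p.
Consider xy^2z = 0^{p+k} 1^p. Since k ≥ 1, the 0-count p+k exceeds the 1-count p, so i ≤ j fails; thus xy^2z ∉ L.
This is a contradiction; hence L is not regular.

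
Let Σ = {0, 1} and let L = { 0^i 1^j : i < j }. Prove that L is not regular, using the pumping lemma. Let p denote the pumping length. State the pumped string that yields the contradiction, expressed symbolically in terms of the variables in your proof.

0^{p+k} 1^{p+1}

Toward a contradiction, assume L is regular with pumping length p.
Choose w = 0^p 1^{p+1} ∈ L, with |w| = 2p+1 ≥ p.
Write w = xyz as guaranteed by the lemma, with |xy| ≤ p and |y| > 0.
Since the first p symbols of w are all 0's and |xy| ≤ p, y lies entirely in the leading 0-block: y = 0^k for some k with 1 ≤ k ≤ p.
Consider xy^2z = 0^{p+k} 1^{p+1}. Since k ≥ 1, the 0-count p+k is at least p+1, so i < j fails; thus xy^2z ∉ L.
This is a contradiction; hence L is not regular.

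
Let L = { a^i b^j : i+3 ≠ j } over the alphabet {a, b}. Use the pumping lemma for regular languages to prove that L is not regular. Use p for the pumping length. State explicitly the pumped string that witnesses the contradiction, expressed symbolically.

Suppose for contradiction that L is regular, and let p be the pumping length.
Choose w = a^p b^{p+p!+3}. Since p ≠ (p+p!+3)-3 = p+p!, w ∈ L; and |w| ≥ p.
By the pumping lemma, w = xyz with |xy| ≤ p and |y| > 0.
Since the first p symbols of w are all a's and |xy| ≤ p, y lies entirely in the leading a-block: y = a^k for some k with 1 ≤ k ≤ p.
Since 1 ≤ k ≤ p, k divides p!; set t = 1 + p!/k. Then xy^t z has p + (p!/k)·k = p + p! copies of a. Now the a-count is p+p! and (b-count)-3 = (p+p!+3)-3 = p+p!, so i+3 ≠ j fails. So xy^t z = a^{p+p!} b^{p+p!+3} ∉ L.
Contradiction. Therefore L is not regular.

a^{p+p!} b^{p+p!+3}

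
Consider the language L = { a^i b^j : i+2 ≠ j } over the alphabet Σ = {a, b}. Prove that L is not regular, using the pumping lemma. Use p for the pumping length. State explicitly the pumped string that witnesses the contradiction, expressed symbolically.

a^{p+p!} b^{p+p!+2}

Toward a contradiction, assume L is regular with pumping length p.
Choose w = a^p b^{p+p!+2}. Since p ≠ (p+p!+2)-2 = p+p!, w ∈ L; and |w| ≥ p.
The pumping lemma gives a decomposition w = xyz where |xy| ≤ p and y is nonempty.
Since the first p symbols of w are all a's and |xy| ≤ p, y lies entirely in the leading a-block: y = a^k for some k with 1 ≤ k ≤ p.
Since 1 ≤ k ≤ p, k divides p!; set t = 1 + p!/k. Then xy^t z has p + (p!/k)·k = p + p! copies of a. Now the a-count is p+p! and (b-count)-2 = (p+p!+2)-2 = p+p!, so i+2 ≠ j fails. So xy^t z = a^{p+p!} b^{p+p!+2} ∉ L.
Contradiction. Therefore L is not regular.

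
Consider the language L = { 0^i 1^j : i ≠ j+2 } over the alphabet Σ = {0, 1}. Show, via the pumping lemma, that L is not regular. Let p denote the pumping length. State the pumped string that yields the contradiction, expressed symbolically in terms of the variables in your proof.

Suppose for contradiction that L is regular, and let p be the pumping length.
Choose w = 0^p 1^{p+p!-2}. Since p ≠ (p+p!-2)+2 = p+p!, w ∈ L; and |w| ≥ p.
By the pumping lemma, w = xyz with |xy| ≤ p and |y| > 0.
The first p characters of w are 0's, so xy (and hence y) consists only of 0's. Write y = 0^k, 1 ≤ k ≤ p.
Since 1 ≤ k ≤ p, k divides p!; set t = 1 + p!/k. Then xy^t z has p + (p!/k)·k = p + p! copies of 0. Now the 0-count is p+p! and (1-count)+2 = (p+p!-2)+2 = p+p!, so i ≠ j+2 fails. So xy^t z = 0^{p+p!} 1^{p+p!-2} ∉ L.
This contradicts the pumping lemma, so L is not regular.

0^{p+p!} 1^{p+p!-2}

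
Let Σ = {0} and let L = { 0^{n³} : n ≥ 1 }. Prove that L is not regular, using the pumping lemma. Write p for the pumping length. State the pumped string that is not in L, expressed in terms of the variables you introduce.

0^{p³+k}

Suppose for contradiction that L is regular, and let p be the pumping length.
Take w = 0^{p³} ∈ L with |w| = p³ ≥ p.
Write w = xyz as guaranteed by the lemma, with |xy| ≤ p and y is nonempty.
Then y = 0^k for some k with 1 ≤ k ≤ p.
Pump with i = 2: xy^2z = 0^{p³+k}. Since 1 ≤ k ≤ p, p³ < p³+k ≤ p³+p < p³+3p²+3p+1 = (p+1)³, so p³+k is not a perfect cube. So xy^2z ∉ L.
This contradicts the pumping lemma, so L is not regular.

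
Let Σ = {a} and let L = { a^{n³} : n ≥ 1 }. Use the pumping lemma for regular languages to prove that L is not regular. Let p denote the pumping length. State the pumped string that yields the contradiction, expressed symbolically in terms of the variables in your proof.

a^{p³+k}

Assume L is regular; let p be its pumping constant.
Take w = a^{p³} ∈ L with |w| = p³ ≥ p.
The pumping lemma gives a decomposition w = xyz where |xy| ≤ p and |y| > 0.
Then y = a^k for some k with 1 ≤ k ≤ p.
Pump with i = 2: xy^2z = a^{p³+k}. Since 1 ≤ k ≤ p, p³ < p³+k ≤ p³+p < p³+3p²+3p+1 = (p+1)³, so p³+k is not a perfect cube. So xy^2z ∉ L.
This contradicts the pumping lemma, so L is not regular.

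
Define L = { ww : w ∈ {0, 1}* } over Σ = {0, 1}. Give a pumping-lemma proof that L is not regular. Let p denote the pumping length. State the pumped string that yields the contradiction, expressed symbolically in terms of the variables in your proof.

Suppose for contradiction that L is regular, and let p be the pumping length.
Take w = 0^p 1^p 0^p 1^p = uu where u = 0^p1^p; then w ∈ L and |w| = 4p ≥ p.
Write w = xyz as guaranteed by the lemma, with |xy| ≤ p and y is nonempty.
The first p characters of w are 0's, so xy (and hence y) consists only of 0's. Write y = 0^k, 1 ≤ k ≤ p.
Pump with i = 2: xy^2z = 0^{p+k} 1^p 0^p 1^p, of length 4p+k. Suppose this equals vv. The string starts with 0 and ends with 1, so v does too; thus the boundary between the two copies of v is a 1→0 transition. There is exactly one such transition, at position 2p+k, so |v| = 2p+k and |vv| = 4p+2k ≠ 4p+k since k ≥ 1. So xy^2z ∉ L.
Contradiction. Therefore L is not regular.

0^{p+k} 1^p 0^p 1^p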